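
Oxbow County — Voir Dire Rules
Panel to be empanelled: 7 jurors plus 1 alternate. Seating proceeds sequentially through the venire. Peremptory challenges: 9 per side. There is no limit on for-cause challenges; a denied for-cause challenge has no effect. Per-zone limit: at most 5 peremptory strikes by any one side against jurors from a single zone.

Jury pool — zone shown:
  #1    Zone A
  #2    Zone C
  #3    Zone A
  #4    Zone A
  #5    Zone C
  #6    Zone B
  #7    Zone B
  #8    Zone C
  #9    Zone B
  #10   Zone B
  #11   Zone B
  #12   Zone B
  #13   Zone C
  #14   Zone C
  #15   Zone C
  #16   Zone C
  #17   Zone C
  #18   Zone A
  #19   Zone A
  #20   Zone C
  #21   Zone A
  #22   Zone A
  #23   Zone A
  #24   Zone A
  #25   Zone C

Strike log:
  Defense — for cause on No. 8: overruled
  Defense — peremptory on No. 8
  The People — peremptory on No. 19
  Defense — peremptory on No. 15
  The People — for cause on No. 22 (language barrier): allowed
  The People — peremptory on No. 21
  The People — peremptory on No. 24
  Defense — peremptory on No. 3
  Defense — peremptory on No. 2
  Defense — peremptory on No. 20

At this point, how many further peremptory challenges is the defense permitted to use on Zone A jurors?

4

Defense peremptories so far: #8, #15, #3, #2, #20 — 5 of 9 used, 4 left overall.
Against Zone A: #3 — 1 used; per-zone cap 5 leaves 4.
Binding limit: min(4, 4) = 4.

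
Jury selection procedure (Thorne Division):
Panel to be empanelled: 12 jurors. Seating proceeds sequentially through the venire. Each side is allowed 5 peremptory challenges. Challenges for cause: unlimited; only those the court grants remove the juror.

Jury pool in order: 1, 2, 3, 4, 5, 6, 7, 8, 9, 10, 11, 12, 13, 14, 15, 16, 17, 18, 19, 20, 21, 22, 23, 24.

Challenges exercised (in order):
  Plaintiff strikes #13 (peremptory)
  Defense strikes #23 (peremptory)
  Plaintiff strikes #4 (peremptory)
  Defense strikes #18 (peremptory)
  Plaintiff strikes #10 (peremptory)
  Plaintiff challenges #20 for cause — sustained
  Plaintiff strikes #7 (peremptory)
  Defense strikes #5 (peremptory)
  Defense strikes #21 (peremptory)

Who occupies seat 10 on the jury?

Removed: #4, #5, #7, #10, #13, #18, #20, #21, #23.
Filling seats in venire order through position 10: #1, #2, #3, #6, #8, #9, #11, #12, #14, #15.
So seat 10 is #15.

15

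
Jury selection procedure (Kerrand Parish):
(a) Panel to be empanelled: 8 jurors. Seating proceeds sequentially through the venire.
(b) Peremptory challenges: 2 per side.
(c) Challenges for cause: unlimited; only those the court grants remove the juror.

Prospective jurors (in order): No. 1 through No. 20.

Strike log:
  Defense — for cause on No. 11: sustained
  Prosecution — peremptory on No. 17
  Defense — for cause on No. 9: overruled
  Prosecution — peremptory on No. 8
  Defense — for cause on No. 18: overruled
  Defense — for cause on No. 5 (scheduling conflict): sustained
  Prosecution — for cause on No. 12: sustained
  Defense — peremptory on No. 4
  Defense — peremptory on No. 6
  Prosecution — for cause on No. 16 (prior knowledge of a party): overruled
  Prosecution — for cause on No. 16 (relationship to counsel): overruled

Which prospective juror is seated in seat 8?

14

Removed: #4, #5, #6, #8, #11, #12, #17. (#9, #16, #18 stay — for-cause denied.)
Filling seats in venire order through position 8: #1, #2, #3, #7, #9, #10, #13, #14.
So seat 8 is #14.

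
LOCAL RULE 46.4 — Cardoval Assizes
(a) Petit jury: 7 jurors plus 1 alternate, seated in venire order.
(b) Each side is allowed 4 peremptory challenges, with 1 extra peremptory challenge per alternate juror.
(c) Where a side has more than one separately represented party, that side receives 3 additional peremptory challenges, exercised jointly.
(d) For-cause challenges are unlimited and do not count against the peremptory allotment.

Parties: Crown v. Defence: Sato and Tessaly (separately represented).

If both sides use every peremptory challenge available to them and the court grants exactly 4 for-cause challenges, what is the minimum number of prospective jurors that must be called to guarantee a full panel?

25

Seats to fill: 7 + 1 alternates = 8.
Peremptories — Crown: 4 + 1×1 = 5; Defence: 4 + 1×1 + 3 = 8; total 13.
For-cause removals: 4.
Minimum venire: 8 + 13 + 4 = 25.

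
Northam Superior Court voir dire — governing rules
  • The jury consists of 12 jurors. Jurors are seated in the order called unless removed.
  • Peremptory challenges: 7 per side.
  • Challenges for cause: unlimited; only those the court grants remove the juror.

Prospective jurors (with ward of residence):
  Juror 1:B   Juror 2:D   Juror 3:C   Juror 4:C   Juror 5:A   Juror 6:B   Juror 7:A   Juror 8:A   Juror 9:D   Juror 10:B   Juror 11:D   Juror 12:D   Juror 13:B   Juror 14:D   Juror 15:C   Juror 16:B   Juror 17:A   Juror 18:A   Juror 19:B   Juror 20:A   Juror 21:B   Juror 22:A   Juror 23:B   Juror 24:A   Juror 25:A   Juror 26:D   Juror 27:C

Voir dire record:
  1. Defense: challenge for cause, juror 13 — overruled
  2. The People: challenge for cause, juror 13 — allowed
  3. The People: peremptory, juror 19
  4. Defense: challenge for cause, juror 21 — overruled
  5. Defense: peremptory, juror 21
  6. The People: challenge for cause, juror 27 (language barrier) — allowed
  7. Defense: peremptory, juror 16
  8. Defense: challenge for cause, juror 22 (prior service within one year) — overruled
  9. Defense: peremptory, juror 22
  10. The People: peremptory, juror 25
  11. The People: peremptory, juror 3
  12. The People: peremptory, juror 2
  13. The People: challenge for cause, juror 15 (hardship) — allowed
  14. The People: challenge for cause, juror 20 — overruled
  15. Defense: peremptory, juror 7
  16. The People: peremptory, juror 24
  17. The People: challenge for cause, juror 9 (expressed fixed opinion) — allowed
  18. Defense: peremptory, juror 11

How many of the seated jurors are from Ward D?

2

Removed: #2, #3, #7, #9, #11, #13, #15, #16, #19, #21, #22, #24, #25, #27.
Seated jurors 1–12: #1, #4, #5, #6, #8, #10, #12, #14, #17, #18, #20, #23.
Of those, in Ward D: #12, #14 → 2.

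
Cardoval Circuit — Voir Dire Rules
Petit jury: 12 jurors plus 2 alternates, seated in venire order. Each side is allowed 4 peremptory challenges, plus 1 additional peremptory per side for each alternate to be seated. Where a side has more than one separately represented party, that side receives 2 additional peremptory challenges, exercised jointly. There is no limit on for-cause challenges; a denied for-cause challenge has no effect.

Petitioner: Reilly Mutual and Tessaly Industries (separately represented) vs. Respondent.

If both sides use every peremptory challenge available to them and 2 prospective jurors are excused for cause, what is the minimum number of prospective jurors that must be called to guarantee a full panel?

30

Seats to fill: 12 + 2 alternates = 14.
Peremptories — Petitioner: 4 + 1×2 + 2 = 8; Respondent: 4 + 1×2 = 6; total 14.
For-cause removals: 2.
Minimum venire: 14 + 14 + 2 = 30.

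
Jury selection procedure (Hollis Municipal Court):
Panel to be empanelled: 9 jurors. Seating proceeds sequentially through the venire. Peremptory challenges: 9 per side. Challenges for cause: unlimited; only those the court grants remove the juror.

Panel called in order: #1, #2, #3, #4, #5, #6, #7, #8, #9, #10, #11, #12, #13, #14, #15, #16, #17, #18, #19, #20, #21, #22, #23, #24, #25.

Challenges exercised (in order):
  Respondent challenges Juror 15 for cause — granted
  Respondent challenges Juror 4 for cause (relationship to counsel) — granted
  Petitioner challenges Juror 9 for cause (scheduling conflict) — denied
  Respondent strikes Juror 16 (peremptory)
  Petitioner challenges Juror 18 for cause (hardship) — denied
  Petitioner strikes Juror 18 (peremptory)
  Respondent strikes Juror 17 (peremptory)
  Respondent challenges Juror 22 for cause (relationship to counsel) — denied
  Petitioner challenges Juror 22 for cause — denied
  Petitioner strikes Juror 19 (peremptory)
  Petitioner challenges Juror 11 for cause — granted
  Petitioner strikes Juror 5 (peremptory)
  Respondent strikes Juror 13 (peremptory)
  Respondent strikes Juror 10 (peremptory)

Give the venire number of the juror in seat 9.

Removed: #4, #5, #10, #11, #13, #15, #16, #17, #18, #19. (#9, #22 stay — for-cause denied.)
Seating in order: seats 1–9 → #1, #2, #3, #6, #7, #8, #9, #12, #14.
So seat 9 is #14.

14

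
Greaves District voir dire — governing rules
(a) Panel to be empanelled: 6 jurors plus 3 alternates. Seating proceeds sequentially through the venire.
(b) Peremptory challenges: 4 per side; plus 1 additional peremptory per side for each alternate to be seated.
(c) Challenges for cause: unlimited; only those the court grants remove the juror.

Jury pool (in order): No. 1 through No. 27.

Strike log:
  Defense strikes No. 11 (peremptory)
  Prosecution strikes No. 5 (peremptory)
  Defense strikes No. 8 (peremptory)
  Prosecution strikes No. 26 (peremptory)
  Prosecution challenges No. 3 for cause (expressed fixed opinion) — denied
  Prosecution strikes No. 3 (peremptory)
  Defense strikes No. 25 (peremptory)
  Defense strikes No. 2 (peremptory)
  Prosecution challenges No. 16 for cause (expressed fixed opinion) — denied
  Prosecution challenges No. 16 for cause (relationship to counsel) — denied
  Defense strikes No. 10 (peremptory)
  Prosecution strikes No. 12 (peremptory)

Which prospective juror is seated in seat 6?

Removed: #2, #3, #5, #8, #10, #11, #12, #25, #26. (#16 stays — for-cause denied.)
Seating in order: seats 1–6 → #1, #4, #6, #7, #9, #13; alternates → #14, #15, #16.
So seat 6 is #13.

13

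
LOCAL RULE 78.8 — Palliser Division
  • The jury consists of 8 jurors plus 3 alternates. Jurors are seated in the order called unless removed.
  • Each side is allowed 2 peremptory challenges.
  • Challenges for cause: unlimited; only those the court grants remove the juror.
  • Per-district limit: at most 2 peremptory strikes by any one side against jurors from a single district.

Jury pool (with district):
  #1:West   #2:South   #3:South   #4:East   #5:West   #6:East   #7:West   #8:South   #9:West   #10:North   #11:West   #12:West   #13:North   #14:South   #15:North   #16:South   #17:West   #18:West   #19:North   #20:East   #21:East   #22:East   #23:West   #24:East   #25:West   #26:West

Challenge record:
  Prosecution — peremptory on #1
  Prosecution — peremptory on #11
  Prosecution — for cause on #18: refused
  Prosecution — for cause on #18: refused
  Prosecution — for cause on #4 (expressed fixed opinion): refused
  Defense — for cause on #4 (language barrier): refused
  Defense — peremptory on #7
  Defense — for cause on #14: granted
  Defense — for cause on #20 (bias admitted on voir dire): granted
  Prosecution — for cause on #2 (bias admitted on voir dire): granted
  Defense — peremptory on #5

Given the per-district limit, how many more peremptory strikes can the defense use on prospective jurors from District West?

Defense peremptories so far: #7, #5 — 2 of 2 used, 0 left overall.
Against District West: #7, #5 — 2 used; per-district cap 2 leaves 0.
Binding limit: min(0, 0) = 0.

0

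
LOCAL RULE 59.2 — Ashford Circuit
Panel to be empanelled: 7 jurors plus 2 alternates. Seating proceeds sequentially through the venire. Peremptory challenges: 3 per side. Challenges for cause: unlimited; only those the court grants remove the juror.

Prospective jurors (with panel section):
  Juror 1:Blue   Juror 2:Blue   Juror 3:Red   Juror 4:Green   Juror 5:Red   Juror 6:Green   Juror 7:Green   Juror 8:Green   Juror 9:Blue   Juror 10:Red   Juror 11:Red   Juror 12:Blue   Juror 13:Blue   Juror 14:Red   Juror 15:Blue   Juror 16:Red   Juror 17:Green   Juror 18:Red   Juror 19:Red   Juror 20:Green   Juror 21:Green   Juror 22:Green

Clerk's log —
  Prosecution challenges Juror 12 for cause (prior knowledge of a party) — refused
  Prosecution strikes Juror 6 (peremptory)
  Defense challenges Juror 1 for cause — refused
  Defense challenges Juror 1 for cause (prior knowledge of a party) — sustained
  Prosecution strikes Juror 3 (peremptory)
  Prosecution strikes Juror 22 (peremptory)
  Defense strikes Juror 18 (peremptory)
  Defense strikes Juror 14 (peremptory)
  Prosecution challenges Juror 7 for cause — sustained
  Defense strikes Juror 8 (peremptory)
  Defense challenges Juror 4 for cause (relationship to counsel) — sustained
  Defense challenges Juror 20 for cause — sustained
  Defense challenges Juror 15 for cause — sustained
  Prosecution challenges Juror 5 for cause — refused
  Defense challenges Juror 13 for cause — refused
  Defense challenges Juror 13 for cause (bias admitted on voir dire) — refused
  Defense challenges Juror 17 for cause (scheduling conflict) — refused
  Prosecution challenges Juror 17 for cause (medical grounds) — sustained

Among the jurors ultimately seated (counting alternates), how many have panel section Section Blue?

Removed: #1, #3, #4, #6, #7, #8, #14, #15, #17, #18, #20, #22.
Seated (9 incl. alternates): #2, #5, #9, #10, #11, #12, #13, #16, #19.
Of those, in Section Blue: #2, #9, #12, #13 → 4.

4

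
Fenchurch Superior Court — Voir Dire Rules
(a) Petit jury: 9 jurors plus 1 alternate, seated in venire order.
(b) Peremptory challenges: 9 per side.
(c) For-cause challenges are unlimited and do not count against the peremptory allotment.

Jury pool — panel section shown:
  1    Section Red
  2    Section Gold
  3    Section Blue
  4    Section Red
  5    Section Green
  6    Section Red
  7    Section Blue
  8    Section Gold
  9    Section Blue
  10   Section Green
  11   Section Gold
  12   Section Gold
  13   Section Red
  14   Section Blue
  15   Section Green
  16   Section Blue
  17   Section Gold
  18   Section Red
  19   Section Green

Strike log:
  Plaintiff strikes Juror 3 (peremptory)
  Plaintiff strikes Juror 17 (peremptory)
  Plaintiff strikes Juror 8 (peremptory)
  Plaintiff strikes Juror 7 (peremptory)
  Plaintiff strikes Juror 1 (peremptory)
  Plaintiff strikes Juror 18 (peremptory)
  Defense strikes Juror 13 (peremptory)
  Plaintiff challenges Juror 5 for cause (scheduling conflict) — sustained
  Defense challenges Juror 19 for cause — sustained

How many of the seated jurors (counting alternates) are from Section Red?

2

Removed: #1, #3, #5, #7, #8, #13, #17, #18, #19.
Seated (10 incl. alternates): #2, #4, #6, #9, #10, #11, #12, #14, #15, #16.
Of those, in Section Red: #4, #6 → 2.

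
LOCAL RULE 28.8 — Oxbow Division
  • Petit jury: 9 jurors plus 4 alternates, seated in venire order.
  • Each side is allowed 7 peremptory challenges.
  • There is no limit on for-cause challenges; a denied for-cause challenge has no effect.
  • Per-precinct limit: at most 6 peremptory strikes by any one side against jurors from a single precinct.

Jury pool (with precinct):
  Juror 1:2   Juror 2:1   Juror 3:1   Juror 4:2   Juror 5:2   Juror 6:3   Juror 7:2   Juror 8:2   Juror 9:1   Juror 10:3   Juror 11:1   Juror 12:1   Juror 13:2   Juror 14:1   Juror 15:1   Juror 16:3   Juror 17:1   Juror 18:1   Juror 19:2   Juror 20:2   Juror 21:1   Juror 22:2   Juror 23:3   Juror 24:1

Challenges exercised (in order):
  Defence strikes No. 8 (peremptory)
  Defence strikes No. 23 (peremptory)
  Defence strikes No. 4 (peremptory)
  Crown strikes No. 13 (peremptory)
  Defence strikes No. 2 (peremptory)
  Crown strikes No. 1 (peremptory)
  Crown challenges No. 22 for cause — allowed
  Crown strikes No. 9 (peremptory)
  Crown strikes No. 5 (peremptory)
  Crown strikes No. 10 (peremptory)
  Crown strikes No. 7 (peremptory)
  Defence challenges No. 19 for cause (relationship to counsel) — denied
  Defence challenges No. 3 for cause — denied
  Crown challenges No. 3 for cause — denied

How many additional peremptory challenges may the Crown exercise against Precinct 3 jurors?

1

Crown peremptories so far: #13, #1, #9, #5, #10, #7 — 6 of 7 used, 1 left overall.
Against Precinct 3: #10 — 1 used; per-precinct cap 6 leaves 5.
Binding limit: min(1, 5) = 1.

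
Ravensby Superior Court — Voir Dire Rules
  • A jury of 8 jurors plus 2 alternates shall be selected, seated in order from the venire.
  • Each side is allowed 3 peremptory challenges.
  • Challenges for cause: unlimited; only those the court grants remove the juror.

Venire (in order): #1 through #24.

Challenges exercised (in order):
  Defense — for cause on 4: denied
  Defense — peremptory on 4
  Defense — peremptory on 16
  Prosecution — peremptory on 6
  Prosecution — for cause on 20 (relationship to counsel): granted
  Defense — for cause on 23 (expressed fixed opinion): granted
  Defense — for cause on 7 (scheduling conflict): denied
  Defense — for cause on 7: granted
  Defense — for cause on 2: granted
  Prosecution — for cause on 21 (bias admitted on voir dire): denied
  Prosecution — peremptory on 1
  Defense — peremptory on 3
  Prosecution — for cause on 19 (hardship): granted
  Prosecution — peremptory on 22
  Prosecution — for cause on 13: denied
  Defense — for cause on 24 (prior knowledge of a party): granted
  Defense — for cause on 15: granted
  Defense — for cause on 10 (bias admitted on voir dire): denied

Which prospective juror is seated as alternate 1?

Removed: #1, #2, #3, #4, #6, #7, #15, #16, #19, #20, #22, #23, #24. (#10, #13, #21 stay — for-cause denied.)
Seating in order: seats 1–8 → #5, #8, #9, #10, #11, #12, #13, #14; alternates → #17, #18.
So alternate 1 is #17.

17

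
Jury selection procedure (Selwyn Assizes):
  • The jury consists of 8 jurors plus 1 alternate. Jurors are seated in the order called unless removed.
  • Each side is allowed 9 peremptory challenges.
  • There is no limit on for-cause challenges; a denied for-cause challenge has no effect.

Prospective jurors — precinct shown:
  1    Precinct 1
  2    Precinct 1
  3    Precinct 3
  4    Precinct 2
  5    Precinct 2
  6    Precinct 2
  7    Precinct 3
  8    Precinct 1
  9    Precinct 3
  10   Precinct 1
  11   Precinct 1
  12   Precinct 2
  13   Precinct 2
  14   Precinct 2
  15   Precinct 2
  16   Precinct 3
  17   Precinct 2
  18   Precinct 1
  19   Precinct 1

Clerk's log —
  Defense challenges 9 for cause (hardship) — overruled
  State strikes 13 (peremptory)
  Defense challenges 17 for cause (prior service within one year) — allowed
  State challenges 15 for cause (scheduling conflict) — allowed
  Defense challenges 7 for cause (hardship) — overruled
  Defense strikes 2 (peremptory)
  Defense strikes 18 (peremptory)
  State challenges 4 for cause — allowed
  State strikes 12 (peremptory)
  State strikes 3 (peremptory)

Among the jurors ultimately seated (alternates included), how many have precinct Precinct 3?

Removed: #2, #3, #4, #12, #13, #15, #17, #18.
Seated (9 incl. alternates): #1, #5, #6, #7, #8, #9, #10, #11, #14.
Of those, in Precinct 3: #7, #9 → 2.

2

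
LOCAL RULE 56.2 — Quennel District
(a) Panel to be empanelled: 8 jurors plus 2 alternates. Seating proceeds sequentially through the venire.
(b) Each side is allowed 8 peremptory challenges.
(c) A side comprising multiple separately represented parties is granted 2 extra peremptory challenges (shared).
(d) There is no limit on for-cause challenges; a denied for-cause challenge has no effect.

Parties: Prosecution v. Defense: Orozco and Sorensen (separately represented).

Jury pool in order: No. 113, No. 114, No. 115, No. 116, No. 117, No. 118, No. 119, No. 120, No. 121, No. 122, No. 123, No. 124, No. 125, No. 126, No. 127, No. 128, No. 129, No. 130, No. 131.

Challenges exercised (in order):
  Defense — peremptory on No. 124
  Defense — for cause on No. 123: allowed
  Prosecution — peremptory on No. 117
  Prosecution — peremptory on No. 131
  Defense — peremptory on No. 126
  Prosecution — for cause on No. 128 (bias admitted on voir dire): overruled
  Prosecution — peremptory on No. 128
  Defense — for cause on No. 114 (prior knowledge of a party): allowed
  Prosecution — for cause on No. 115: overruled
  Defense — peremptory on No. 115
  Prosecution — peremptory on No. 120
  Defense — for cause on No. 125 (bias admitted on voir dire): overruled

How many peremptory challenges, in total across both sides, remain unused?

Prosecution allotment: 8. Defense allotment: 8 base + 2 multi-party = 10.
Prosecution peremptories used: #117, #131, #128, #120 — 4 (for-cause on #128, #115 don't count).
Defense peremptories used: #124, #126, #115 — 3 (for-cause on #123, #114, #125 don't count).
Remaining: (8 − 4) + (10 − 3) = 11.

11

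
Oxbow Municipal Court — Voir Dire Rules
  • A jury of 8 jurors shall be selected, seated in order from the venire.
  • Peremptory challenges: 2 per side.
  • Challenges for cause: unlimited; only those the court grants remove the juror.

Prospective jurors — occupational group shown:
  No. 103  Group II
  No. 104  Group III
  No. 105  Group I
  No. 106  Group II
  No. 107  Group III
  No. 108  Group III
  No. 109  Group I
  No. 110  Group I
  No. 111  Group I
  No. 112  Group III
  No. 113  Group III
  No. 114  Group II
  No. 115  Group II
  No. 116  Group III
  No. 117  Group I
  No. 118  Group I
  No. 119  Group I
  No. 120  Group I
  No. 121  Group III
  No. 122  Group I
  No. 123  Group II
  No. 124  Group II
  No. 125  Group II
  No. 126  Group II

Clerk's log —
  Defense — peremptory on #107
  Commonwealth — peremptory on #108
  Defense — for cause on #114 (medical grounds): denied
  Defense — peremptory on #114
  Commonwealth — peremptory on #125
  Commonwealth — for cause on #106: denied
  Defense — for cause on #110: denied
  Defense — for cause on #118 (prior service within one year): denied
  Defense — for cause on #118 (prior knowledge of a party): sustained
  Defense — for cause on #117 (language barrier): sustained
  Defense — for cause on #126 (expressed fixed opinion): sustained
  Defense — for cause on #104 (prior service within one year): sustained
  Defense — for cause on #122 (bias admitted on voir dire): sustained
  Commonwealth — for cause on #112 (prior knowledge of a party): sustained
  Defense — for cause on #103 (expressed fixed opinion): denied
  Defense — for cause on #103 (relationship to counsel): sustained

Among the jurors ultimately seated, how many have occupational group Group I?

4

Removed: #103, #104, #107, #108, #112, #114, #117, #118, #122, #125, #126.
Seated jurors 1–8: #105, #106, #109, #110, #111, #113, #115, #116.
Of those, in Group I: #105, #109, #110, #111 → 4.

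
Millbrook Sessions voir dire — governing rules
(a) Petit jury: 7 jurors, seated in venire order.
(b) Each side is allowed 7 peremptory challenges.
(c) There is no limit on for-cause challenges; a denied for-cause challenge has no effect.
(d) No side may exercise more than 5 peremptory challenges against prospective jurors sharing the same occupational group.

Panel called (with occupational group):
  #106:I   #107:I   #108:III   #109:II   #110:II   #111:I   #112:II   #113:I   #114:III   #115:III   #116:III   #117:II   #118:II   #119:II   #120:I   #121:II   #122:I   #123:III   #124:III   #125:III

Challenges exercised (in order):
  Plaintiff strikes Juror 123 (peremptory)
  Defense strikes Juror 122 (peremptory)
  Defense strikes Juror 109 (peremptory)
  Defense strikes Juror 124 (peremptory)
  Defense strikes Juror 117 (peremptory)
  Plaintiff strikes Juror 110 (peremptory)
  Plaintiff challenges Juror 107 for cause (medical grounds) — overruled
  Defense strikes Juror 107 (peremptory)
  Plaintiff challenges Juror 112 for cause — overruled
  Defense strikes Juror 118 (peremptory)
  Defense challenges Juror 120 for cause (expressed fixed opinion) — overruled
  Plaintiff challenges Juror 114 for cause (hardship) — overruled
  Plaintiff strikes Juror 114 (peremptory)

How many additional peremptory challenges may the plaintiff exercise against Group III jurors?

3

Plaintiff peremptories so far: #123, #110, #114 — 3 of 7 used, 4 left overall.
Against Group III: #123, #114 — 2 used; per-group cap 5 leaves 3.
Binding limit: min(4, 3) = 3.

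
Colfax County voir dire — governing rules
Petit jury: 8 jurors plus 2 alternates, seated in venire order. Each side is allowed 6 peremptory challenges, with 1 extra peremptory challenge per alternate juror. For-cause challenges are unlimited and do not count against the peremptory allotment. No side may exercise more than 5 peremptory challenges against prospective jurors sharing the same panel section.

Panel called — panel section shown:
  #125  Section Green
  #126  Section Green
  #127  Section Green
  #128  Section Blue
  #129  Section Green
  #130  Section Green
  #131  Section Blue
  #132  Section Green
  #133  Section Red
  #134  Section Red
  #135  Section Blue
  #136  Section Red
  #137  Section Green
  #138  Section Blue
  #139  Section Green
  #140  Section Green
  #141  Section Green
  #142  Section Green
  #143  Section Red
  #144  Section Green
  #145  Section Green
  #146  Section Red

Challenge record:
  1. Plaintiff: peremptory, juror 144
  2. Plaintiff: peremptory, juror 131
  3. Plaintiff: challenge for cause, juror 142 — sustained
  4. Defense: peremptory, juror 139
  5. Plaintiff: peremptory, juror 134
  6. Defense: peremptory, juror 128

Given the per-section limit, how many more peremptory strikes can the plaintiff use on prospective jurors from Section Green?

Plaintiff peremptories so far: #144, #131, #134 — 3 of 8 used, 5 left overall.
Against Section Green: #144 — 1 used; per-section cap 5 leaves 4.
Binding limit: min(5, 4) = 4.

4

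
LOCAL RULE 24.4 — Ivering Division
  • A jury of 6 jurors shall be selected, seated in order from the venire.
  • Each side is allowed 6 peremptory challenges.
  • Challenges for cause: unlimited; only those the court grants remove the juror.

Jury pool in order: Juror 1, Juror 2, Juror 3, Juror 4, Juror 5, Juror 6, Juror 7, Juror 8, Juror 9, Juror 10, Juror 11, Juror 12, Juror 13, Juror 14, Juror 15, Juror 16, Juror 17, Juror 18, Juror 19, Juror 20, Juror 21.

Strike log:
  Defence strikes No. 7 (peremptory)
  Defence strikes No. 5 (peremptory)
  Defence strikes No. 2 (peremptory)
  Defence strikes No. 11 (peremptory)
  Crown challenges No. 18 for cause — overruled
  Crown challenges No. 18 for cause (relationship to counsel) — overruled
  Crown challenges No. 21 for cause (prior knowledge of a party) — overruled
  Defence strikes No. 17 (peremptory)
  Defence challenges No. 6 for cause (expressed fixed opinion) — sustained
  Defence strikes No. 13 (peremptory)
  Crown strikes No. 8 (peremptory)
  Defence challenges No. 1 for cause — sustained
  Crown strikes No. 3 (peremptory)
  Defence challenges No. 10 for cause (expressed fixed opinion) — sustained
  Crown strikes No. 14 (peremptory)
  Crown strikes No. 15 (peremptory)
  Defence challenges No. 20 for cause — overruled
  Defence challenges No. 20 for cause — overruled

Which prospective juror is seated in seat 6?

Removed: #1, #2, #3, #5, #6, #7, #8, #10, #11, #13, #14, #15, #17. (#18, #20, #21 stay — for-cause denied.)
Seating in order: seats 1–6 → #4, #9, #12, #16, #18, #19.
So seat 6 is #19.

19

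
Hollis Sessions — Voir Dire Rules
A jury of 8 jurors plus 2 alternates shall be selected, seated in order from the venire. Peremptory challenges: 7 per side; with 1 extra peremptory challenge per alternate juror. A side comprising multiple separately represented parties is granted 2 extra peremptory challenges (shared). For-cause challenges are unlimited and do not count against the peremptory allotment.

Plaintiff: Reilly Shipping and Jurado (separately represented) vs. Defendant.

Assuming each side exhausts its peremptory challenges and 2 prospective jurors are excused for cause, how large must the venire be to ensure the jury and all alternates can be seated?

Seats to fill: 8 + 2 alternates = 10.
Peremptories — Plaintiff: 7 + 1×2 + 2 = 11; Defendant: 7 + 1×2 = 9; total 20.
For-cause removals: 2.
Minimum venire: 10 + 20 + 2 = 32.

32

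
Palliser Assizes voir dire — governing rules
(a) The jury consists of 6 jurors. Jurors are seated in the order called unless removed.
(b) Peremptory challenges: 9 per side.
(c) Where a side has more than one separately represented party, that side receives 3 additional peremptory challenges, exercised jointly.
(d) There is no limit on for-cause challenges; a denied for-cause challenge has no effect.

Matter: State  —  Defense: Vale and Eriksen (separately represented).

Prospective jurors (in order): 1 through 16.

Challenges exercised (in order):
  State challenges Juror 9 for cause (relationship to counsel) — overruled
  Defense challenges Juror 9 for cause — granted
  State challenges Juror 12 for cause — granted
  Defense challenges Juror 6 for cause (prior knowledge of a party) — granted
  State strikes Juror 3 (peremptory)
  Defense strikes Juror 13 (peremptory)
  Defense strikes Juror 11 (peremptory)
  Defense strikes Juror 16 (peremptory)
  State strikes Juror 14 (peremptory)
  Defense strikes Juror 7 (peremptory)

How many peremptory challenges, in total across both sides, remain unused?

15

State allotment: 9. Defense allotment: 9 base + 3 multi-party = 12.
State peremptories used: #3, #14 — 2 (for-cause on #9, #12 don't count).
Defense peremptories used: #13, #11, #16, #7 — 4 (for-cause on #9, #6 don't count).
Remaining: (9 − 2) + (12 − 4) = 15.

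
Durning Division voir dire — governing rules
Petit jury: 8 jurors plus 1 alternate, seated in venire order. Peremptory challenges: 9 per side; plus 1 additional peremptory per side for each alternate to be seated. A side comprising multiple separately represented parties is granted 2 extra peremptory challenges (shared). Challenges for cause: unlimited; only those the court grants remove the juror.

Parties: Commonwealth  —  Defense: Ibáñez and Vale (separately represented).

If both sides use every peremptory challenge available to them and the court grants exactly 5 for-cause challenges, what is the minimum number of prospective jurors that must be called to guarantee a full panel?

36

Seats to fill: 8 + 1 alternates = 9.
Peremptories — Commonwealth: 9 + 1×1 = 10; Defense: 9 + 1×1 + 2 = 12; total 22.
For-cause removals: 5.
Minimum venire: 9 + 22 + 5 = 36.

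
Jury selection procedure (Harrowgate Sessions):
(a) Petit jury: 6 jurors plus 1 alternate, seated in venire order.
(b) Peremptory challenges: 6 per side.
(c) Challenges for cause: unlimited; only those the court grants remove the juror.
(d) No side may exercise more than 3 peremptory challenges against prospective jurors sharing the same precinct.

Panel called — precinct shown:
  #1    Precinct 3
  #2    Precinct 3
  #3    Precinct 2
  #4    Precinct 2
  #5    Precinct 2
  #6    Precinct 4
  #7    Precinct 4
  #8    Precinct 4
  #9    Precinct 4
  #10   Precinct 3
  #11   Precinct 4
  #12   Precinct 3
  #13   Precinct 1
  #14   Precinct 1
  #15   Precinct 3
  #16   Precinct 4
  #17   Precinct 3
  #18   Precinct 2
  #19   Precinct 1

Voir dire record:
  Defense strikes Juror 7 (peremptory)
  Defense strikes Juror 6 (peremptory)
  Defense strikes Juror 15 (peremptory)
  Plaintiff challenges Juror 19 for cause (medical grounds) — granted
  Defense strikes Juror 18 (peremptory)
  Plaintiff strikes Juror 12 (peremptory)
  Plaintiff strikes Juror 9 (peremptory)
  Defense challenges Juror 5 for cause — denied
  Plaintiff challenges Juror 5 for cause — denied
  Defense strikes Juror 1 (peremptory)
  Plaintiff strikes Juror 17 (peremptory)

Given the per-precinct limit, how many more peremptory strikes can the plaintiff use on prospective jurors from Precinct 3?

1

Plaintiff peremptories so far: #12, #9, #17 — 3 of 6 used, 3 left overall.
Against Precinct 3: #12, #17 — 2 used; per-precinct cap 3 leaves 1.
Binding limit: min(3, 1) = 1.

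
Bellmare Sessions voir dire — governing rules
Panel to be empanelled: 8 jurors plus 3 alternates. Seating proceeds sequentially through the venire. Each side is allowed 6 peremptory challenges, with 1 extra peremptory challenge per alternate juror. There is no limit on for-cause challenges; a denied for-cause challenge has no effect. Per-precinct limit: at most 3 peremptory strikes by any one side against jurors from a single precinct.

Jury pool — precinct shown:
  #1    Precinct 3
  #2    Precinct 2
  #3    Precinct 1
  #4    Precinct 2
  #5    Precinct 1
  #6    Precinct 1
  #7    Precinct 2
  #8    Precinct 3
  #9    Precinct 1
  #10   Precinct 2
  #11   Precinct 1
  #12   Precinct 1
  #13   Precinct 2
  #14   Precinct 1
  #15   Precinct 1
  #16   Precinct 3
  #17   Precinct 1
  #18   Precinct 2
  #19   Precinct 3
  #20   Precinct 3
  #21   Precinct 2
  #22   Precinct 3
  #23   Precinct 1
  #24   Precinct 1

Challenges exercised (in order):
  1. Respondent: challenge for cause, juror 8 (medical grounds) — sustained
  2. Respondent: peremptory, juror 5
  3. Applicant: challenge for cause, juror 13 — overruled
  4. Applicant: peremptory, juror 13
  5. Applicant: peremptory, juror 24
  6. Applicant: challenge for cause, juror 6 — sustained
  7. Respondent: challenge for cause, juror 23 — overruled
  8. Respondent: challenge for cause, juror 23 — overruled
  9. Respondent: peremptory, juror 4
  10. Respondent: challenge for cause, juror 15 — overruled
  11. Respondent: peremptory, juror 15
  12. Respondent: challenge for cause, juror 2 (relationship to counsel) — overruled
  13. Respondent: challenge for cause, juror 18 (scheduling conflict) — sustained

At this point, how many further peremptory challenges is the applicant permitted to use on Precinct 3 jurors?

Applicant peremptories so far: #13, #24 — 2 of 9 used, 7 left overall.
Against Precinct 3: none yet — per-precinct cap 3 leaves 3.
Binding limit: min(7, 3) = 3.

3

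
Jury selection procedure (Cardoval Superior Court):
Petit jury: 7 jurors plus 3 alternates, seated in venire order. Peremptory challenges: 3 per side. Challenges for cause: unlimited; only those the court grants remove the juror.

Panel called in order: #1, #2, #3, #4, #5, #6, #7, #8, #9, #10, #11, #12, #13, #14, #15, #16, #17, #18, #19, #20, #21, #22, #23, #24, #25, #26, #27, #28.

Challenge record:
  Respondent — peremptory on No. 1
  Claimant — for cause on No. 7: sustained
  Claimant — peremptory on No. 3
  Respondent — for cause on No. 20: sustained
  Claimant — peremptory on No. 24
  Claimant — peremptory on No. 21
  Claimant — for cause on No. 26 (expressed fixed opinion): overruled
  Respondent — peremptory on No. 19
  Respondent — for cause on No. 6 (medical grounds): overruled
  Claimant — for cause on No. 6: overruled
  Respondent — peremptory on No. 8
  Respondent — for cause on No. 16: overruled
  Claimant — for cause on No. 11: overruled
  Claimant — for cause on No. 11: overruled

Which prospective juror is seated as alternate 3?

14

Removed: #1, #3, #7, #8, #19, #20, #21, #24. (#6, #11, #16, #26 stay — for-cause denied.)
Seating in order: seats 1–7 → #2, #4, #5, #6, #9, #10, #11; alternates → #12, #13, #14.
So alternate 3 is #14.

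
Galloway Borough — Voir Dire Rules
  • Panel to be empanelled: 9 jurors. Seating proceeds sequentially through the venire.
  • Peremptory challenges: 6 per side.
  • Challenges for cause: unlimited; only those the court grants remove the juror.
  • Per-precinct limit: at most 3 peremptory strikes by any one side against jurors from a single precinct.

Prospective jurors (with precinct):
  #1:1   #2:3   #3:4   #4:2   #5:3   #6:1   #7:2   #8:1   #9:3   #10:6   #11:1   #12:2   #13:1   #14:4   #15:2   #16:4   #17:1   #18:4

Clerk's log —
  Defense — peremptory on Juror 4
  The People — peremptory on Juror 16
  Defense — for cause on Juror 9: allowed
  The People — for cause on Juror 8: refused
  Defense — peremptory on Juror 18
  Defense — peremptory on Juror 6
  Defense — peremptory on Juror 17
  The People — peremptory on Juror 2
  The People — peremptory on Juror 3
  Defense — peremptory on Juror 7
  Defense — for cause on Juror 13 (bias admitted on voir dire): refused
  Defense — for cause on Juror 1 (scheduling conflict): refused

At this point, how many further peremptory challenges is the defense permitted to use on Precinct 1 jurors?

Defense peremptories so far: #4, #18, #6, #17, #7 — 5 of 6 used, 1 left overall.
Against Precinct 1: #6, #17 — 2 used; per-precinct cap 3 leaves 1.
Binding limit: min(1, 1) = 1.

1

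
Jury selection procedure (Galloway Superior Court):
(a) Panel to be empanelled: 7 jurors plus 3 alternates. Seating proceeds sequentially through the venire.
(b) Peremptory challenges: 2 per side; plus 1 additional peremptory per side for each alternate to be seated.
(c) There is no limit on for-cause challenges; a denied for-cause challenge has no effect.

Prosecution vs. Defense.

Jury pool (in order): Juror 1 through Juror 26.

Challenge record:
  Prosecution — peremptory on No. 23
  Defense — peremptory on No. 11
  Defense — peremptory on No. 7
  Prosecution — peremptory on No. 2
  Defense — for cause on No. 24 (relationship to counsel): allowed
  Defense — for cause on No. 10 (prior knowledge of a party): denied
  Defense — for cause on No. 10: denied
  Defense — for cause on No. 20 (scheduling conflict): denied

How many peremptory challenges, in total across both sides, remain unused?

6

Prosecution allotment: 2 base + 1 × 3 alternates = 5. Defense allotment: 2 base + 1 × 3 alternates = 5.
Prosecution peremptories used: #23, #2 — 2.
Defense peremptories used: #11, #7 — 2 (for-cause on #24, #10, #10, #20 don't count).
Remaining: (5 − 2) + (5 − 2) = 6.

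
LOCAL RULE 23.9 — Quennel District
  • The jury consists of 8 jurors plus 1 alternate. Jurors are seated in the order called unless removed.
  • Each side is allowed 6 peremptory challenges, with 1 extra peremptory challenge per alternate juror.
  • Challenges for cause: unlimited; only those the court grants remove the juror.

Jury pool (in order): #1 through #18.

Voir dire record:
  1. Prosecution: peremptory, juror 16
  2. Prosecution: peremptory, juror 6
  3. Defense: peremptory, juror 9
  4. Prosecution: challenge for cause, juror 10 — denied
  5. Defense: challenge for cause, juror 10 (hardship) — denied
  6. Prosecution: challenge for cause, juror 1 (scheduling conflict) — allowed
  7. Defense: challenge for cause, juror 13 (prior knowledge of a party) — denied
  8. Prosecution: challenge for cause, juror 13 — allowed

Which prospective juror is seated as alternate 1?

12

Removed: #1, #6, #9, #13, #16. (#10 stays — for-cause denied.)
Seating in order: seats 1–8 → #2, #3, #4, #5, #7, #8, #10, #11; alternates → #12.
So alternate 1 is #12.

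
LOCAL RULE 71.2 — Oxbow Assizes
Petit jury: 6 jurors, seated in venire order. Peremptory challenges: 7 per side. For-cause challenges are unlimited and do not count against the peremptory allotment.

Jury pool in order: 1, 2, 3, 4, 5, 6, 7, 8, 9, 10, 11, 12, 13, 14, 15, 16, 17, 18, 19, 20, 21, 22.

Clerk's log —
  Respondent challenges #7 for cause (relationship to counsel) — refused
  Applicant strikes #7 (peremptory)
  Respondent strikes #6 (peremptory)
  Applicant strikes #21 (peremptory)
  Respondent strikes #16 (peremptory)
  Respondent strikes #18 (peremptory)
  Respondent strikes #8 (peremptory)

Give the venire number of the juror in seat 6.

9

Removed: #6, #7, #8, #16, #18, #21.
Seating in order: seats 1–6 → #1, #2, #3, #4, #5, #9.
So seat 6 is #9.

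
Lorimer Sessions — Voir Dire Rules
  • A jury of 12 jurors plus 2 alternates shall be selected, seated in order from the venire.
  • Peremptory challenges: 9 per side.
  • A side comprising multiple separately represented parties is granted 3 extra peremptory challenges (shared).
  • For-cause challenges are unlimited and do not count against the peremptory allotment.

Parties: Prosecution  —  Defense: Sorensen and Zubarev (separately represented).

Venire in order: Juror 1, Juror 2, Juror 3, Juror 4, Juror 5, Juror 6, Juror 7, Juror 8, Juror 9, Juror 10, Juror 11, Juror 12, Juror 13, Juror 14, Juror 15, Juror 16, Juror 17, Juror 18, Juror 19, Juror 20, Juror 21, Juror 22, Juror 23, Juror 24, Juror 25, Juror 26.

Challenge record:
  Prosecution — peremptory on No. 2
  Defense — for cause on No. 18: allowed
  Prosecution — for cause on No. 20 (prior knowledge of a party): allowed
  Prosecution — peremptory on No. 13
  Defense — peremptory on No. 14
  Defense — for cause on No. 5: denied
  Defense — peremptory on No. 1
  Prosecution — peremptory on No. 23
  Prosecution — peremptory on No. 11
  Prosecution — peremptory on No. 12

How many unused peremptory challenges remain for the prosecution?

4

Prosecution allotment: 9.
Prosecution peremptories used: #2, #13, #23, #11, #12 — 5 (the for-cause on #20 doesn't count).
Remaining: 9 − 5 = 4.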